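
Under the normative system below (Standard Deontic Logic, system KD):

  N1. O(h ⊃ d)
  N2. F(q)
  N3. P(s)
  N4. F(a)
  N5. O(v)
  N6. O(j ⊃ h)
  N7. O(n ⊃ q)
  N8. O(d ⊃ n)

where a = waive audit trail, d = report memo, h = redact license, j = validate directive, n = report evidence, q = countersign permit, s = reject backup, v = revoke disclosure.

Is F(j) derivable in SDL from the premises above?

Premise 2 is F(q), i.e. O(¬q).
The contrapositive of premise 7 (O(n ⊃ q)) is O(¬q ⊃ ¬n), and O(¬q) is already established, so O(¬n).
Premise 8, O(d ⊃ n), contraposes to O(¬n ⊃ ¬d); with O(¬n) we get O(¬d).
Premise 1 is O(h ⊃ d); contrapositively O(¬d ⊃ ¬h). Since O(¬d) holds, K gives O(¬h).
The contrapositive of premise 6 (O(j ⊃ h)) is O(¬h ⊃ ¬j), and O(¬h) is already established, so O(¬j).
Premises 3, 4, 5 do not contribute to this derivation.
So O(¬j) holds, i.e. F(j). The claim follows.

Yes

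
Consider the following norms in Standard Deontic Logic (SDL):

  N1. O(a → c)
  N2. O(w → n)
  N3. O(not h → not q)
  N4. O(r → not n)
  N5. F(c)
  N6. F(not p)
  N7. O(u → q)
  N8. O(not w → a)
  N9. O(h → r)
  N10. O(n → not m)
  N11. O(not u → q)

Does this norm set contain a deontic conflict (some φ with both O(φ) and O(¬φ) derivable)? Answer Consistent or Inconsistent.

Inconsistent

Premises 11 and 7 are O(not u → q) and O(u → q); every ideal world satisfies not u or u, so in either case q holds — hence O(q).
The contrapositive of premise 3 (O(not h → not q)) is O(q → h), and O(q) is already established, so O(h).
Applying K to premise 9 (O(h → r)) and O(h) yields O(r).
From O(r) and premise 4, O(r → not n), we obtain O(not n).
Premise 2, O(w → n), contraposes to O(not n → not w); with O(not n) we get O(not w).
With premise 8, O(not w → a), the K-axiom yields O(a).
Applying K to premise 1 (O(a → c)) and O(a) yields O(c).
However, F(c) at premise 5 amounts to O(not c).
We now have both O(c) and O(not c) — c is simultaneously obligatory and forbidden, violating the D-axiom.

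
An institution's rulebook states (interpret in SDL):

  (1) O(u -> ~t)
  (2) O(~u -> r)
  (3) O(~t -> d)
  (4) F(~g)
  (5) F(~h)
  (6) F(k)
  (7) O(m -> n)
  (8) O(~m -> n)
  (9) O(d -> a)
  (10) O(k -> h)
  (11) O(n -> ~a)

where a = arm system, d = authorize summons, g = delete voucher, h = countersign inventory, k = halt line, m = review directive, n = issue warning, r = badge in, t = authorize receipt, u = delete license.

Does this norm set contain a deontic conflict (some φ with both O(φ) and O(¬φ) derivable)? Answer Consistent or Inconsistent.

Consistent

Premise 10 is O(k -> h); even if O(h) held, inferring O(k) would be affirming the consequent — invalid.
So O(k) is not derivable, and the apparent clash with O(~k) does not arise.
A world satisfying every obligation exists (e.g. a=false, d=false, g=true, h=true, k=false, m=false, n=true, r=true, t=true, u=false); no atom is both obligatory and forbidden, so the set is consistent.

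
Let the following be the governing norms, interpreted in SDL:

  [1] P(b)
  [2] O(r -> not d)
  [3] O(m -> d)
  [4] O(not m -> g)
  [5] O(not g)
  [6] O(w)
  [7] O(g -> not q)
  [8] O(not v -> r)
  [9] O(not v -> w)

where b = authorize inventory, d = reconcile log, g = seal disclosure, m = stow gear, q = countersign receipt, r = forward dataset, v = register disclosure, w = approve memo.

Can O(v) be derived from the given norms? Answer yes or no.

Yes

From premise 5 we have O(not g).
The contrapositive of premise 4 (O(not m -> g)) is O(not g -> m), and O(not g) is already established, so O(m).
From O(m) and premise 3, O(m -> d), we obtain O(d).
The contrapositive of premise 2 (O(r -> not d)) is O(d -> not r), and O(d) is already established, so O(not r).
Premise 8, O(not v -> r), contraposes to O(not r -> v); with O(not r) we get O(v).
Premises 1, 6, 7, 9 do not contribute to this derivation.
So O(v) follows.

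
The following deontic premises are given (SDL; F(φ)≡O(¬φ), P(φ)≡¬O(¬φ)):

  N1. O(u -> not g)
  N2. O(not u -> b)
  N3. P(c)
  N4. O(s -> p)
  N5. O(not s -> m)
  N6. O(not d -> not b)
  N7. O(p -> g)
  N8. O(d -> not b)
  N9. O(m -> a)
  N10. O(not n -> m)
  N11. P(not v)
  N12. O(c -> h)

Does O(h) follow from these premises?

Premise 12 is O(c -> h), but O(c) is not derivable from the premises (the permission P(c) asserts only not O(not c), not O(c)), so it does not yield O(h).
No other premise forces O(h). An ideal world satisfying every premise can still have h false, so O(h) is not derivable.

No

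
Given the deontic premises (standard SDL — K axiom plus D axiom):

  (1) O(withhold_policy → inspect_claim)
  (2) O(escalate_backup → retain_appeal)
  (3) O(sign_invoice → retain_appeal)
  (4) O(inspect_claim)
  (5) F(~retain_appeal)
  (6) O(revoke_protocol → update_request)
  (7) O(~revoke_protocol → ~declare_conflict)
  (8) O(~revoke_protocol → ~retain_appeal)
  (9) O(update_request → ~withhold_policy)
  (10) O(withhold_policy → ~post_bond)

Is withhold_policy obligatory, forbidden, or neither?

Premise 5, F(~retain_appeal), is equivalent to O(retain_appeal).
The contrapositive of premise 8 (O(~revoke_protocol → ~retain_appeal)) is O(retain_appeal → revoke_protocol), and O(retain_appeal) is already established, so O(revoke_protocol).
Applying K to premise 6 (O(revoke_protocol → update_request)) and O(revoke_protocol) yields O(update_request).
Premise 9 is O(update_request → ~withhold_policy); since O(update_request), deontic closure gives O(~withhold_policy).
Premises 1, 2, 3, 4, 7, 10 do not contribute to this derivation.
Thus O(~withhold_policy), which is F(withhold_policy): withhold_policy is forbidden.

Forbidden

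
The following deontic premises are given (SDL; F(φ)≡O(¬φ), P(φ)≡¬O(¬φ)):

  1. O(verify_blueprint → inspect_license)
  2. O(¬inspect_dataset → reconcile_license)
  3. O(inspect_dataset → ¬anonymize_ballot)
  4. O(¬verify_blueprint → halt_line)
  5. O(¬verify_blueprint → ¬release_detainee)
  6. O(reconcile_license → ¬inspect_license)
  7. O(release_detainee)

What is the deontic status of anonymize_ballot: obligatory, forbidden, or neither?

Forbidden

Premise 7 gives O(release_detainee).
Premise 5, O(¬verify_blueprint → ¬release_detainee), contraposes to O(release_detainee → verify_blueprint); with O(release_detainee) we get O(verify_blueprint).
With premise 1, O(verify_blueprint → inspect_license), the K-axiom yields O(inspect_license).
Premise 6, O(reconcile_license → ¬inspect_license), contraposes to O(inspect_license → ¬reconcile_license); with O(inspect_license) we get O(¬reconcile_license).
Premise 2 is O(¬inspect_dataset → reconcile_license); contrapositively O(¬reconcile_license → inspect_dataset). Since O(¬reconcile_license) holds, K gives O(inspect_dataset).
Premise 3 is O(inspect_dataset → ¬anonymize_ballot); since O(inspect_dataset), deontic closure gives O(¬anonymize_ballot).
Premise 4 does not contribute to this derivation.
Thus O(¬anonymize_ballot), which is F(anonymize_ballot): anonymize_ballot is forbidden.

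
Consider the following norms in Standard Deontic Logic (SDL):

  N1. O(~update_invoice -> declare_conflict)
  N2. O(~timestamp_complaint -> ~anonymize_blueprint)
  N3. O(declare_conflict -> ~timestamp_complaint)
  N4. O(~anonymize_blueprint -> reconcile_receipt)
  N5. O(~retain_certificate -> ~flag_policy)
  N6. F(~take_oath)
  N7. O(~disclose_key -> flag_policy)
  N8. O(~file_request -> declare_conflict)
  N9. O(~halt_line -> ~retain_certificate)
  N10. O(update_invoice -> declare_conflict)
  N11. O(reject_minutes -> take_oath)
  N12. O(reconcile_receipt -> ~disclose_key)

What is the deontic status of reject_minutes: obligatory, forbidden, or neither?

Premise 11 is O(reject_minutes -> take_oath); even if O(take_oath) held, inferring O(reject_minutes) would be affirming the consequent — invalid.
No premise or chain of K-axiom applications forces O(reject_minutes), and none forces O(~reject_minutes). So reject_minutes is neither obligatory nor forbidden under these norms.

Neither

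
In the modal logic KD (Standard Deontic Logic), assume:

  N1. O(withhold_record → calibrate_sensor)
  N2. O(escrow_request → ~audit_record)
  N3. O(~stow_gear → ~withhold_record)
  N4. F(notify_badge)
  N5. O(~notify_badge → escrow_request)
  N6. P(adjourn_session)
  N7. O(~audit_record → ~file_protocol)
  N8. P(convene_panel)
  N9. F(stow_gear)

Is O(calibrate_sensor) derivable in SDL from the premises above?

No

Premise 1 is O(withhold_record → calibrate_sensor), but O(withhold_record) is not derivable from the premises, so it does not yield O(calibrate_sensor).
No other premise forces O(calibrate_sensor). An ideal world satisfying every premise can still have calibrate_sensor false, so O(calibrate_sensor) is not derivable.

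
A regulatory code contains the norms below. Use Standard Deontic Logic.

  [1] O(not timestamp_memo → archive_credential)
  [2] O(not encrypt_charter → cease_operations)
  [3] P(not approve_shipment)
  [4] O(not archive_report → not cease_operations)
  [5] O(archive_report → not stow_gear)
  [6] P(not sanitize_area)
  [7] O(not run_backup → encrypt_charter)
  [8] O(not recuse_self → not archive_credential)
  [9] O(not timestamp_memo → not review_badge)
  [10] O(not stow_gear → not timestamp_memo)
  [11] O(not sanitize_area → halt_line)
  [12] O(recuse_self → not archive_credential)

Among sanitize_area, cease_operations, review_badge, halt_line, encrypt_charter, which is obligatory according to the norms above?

encrypt_charter

Premises 8 and 12 cover both cases: O(not recuse_self → not archive_credential) and O(recuse_self → not archive_credential). Since not recuse_self ∨ recuse_self is a tautology, O(not archive_credential) follows.
Premise 1, O(not timestamp_memo → archive_credential), contraposes to O(not archive_credential → timestamp_memo); with O(not archive_credential) we get O(timestamp_memo).
Premise 10, O(not stow_gear → not timestamp_memo), contraposes to O(timestamp_memo → stow_gear); with O(timestamp_memo) we get O(stow_gear).
The contrapositive of premise 5 (O(archive_report → not stow_gear)) is O(stow_gear → not archive_report), and O(stow_gear) is already established, so O(not archive_report).
Premise 4 is O(not archive_report → not cease_operations); since O(not archive_report), deontic closure gives O(not cease_operations).
Premise 2 is O(not encrypt_charter → cease_operations); contrapositively O(not cease_operations → encrypt_charter). Since O(not cease_operations) holds, K gives O(encrypt_charter).
So O(encrypt_charter) holds — encrypt_charter is obligatory. None of the other listed options is made obligatory by any chain of premises.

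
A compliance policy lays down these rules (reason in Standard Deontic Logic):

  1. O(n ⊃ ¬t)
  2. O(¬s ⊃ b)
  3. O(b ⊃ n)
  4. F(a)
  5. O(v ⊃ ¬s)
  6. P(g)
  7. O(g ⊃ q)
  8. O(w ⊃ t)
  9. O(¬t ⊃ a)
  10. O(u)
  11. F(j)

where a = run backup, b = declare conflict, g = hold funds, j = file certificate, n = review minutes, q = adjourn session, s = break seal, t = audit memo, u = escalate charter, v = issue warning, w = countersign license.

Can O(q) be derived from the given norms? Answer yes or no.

No

Premise 7 is O(g ⊃ q), but O(g) is not derivable from the premises (the permission P(g) asserts only ¬O(¬g), not O(g)), so it does not yield O(q).
No other premise forces O(q). An ideal world satisfying every premise can still have q false, so O(q) is not derivable.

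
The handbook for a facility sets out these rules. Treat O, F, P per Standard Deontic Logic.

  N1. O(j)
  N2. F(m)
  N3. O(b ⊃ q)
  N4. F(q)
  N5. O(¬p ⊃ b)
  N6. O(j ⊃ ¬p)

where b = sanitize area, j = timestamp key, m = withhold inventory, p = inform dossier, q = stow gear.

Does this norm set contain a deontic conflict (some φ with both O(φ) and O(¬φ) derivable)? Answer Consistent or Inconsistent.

Premise 1 states O(j) outright.
Applying K to premise 6 (O(j ⊃ ¬p)) and O(j) yields O(¬p).
With premise 5, O(¬p ⊃ b), the K-axiom yields O(b).
Applying K to premise 3 (O(b ⊃ q)) and O(b) yields O(q).
But premise 4, F(q), means O(¬q).
We now have both O(q) and O(¬q) — q is simultaneously obligatory and forbidden, violating the D-axiom.

Inconsistent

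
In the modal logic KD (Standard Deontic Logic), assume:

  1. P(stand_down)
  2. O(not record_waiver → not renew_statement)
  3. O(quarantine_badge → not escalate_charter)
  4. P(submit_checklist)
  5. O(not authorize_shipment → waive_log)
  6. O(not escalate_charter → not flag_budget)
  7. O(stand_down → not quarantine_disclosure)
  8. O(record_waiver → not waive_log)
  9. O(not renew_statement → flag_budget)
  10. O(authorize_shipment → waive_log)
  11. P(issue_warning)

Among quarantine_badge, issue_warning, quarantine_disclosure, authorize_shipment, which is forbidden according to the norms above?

Premises 10 and 5 cover both cases: O(authorize_shipment → waive_log) and O(not authorize_shipment → waive_log). Since authorize_shipment ∨ not authorize_shipment is a tautology, O(waive_log) follows.
The contrapositive of premise 8 (O(record_waiver → not waive_log)) is O(waive_log → not record_waiver), and O(waive_log) is already established, so O(not record_waiver).
Premise 2 is O(not record_waiver → not renew_statement); since O(not record_waiver), deontic closure gives O(not renew_statement).
From O(not renew_statement) and premise 9, O(not renew_statement → flag_budget), we obtain O(flag_budget).
The contrapositive of premise 6 (O(not escalate_charter → not flag_budget)) is O(flag_budget → escalate_charter), and O(flag_budget) is already established, so O(escalate_charter).
Premise 3 is O(quarantine_badge → not escalate_charter); contrapositively O(escalate_charter → not quarantine_badge). Since O(escalate_charter) holds, K gives O(not quarantine_badge).
So O(not quarantine_badge) holds, i.e. quarantine_badge is forbidden. None of the other listed options is forbidden under the premises.

quarantine_badge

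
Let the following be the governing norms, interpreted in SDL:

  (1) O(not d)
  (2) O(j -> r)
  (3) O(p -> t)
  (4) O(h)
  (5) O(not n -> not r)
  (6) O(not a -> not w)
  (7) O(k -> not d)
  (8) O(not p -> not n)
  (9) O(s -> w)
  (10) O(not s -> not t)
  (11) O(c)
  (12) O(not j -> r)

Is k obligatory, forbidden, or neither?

Premise 7 is O(k -> not d); even if O(not d) held, inferring O(k) would be affirming the consequent — invalid.
No premise or chain of K-axiom applications forces O(k), and none forces O(not k). So k is neither obligatory nor forbidden under these norms.

Neither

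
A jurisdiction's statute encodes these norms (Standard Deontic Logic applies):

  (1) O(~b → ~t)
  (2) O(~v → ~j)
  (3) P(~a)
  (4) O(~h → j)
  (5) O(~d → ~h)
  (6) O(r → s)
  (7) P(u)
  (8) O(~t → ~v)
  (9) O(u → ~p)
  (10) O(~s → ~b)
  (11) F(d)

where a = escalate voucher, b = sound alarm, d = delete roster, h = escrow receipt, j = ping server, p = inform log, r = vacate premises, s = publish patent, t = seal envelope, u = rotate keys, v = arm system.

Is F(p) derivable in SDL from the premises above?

No

Premise 9 is O(u → ~p), but O(u) is not derivable from the premises (the permission P(u) asserts only ~O(~u), not O(u)), so it does not yield O(~p).
No other premise forces O(~p). An ideal world satisfying every premise can still have p true, so F(p) is not derivable.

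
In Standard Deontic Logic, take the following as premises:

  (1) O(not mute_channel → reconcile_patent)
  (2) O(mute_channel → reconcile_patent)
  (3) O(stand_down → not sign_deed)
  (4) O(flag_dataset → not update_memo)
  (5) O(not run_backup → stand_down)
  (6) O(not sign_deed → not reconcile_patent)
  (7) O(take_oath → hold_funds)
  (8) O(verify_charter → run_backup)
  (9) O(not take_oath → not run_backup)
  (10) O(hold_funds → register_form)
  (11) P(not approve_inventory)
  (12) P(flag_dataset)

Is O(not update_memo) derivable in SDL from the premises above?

No

Premise 4 is O(flag_dataset → not update_memo), but O(flag_dataset) is not derivable from the premises (the permission P(flag_dataset) asserts only not O(not flag_dataset), not O(flag_dataset)), so it does not yield O(not update_memo).
No other premise forces O(not update_memo). An ideal world satisfying every premise can still have not update_memo false, so O(not update_memo) is not derivable.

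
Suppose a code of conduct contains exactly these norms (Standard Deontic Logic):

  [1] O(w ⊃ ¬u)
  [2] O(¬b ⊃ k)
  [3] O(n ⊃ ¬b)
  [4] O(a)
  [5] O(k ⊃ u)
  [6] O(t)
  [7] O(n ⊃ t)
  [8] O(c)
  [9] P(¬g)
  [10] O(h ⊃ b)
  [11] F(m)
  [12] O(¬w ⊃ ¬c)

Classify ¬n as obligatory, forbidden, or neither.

Obligatory

Premise 8 states O(c) outright.
Premise 12 is O(¬w ⊃ ¬c); contrapositively O(c ⊃ w). Since O(c) holds, K gives O(w).
Applying K to premise 1 (O(w ⊃ ¬u)) and O(w) yields O(¬u).
Premise 5, O(k ⊃ u), contraposes to O(¬u ⊃ ¬k); with O(¬u) we get O(¬k).
Premise 2, O(¬b ⊃ k), contraposes to O(¬k ⊃ b); with O(¬k) we get O(b).
Premise 3 is O(n ⊃ ¬b); contrapositively O(b ⊃ ¬n). Since O(b) holds, K gives O(¬n).
Premises 4, 6, 7, 9, 10, 11 do not contribute to this derivation.
Hence ¬n is obligatory.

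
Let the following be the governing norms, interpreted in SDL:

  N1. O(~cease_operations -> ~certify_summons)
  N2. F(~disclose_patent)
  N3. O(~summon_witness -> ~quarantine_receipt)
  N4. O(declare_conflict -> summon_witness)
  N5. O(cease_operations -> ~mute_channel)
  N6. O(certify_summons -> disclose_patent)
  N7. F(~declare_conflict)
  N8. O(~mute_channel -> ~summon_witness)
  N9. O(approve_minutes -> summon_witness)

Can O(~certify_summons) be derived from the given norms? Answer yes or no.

F(~declare_conflict) at premise 7 means O(declare_conflict).
With premise 4, O(declare_conflict -> summon_witness), the K-axiom yields O(summon_witness).
The contrapositive of premise 8 (O(~mute_channel -> ~summon_witness)) is O(summon_witness -> mute_channel), and O(summon_witness) is already established, so O(mute_channel).
Premise 5 is O(cease_operations -> ~mute_channel); contrapositively O(mute_channel -> ~cease_operations). Since O(mute_channel) holds, K gives O(~cease_operations).
Premise 1 is O(~cease_operations -> ~certify_summons); since O(~cease_operations), deontic closure gives O(~certify_summons).
Premises 2, 3, 6, 9 do not contribute to this derivation.
So O(~certify_summons) follows.

Yes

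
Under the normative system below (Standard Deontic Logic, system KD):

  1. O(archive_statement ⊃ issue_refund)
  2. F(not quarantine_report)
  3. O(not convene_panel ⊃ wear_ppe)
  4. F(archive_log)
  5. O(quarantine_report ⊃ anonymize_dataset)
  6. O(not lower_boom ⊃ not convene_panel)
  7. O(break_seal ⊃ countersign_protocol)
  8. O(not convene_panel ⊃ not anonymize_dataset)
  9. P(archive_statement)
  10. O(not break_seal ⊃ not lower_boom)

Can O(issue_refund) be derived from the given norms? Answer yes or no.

No

Premise 1 is O(archive_statement ⊃ issue_refund), but O(archive_statement) is not derivable from the premises (the permission P(archive_statement) asserts only not O(not archive_statement), not O(archive_statement)), so it does not yield O(issue_refund).
No other premise forces O(issue_refund). An ideal world satisfying every premise can still have issue_refund false, so O(issue_refund) is not derivable.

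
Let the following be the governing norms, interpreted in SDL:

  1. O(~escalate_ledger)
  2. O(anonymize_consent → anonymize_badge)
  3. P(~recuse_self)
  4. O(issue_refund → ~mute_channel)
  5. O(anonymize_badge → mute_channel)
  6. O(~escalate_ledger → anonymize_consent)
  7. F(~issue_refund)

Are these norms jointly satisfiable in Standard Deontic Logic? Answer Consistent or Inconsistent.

From premise 1 we have O(~escalate_ledger).
From O(~escalate_ledger) and premise 6, O(~escalate_ledger → anonymize_consent), we obtain O(anonymize_consent).
Premise 2 is O(anonymize_consent → anonymize_badge); since O(anonymize_consent), deontic closure gives O(anonymize_badge).
From O(anonymize_badge) and premise 5, O(anonymize_badge → mute_channel), we obtain O(mute_channel).
Premise 4 is O(issue_refund → ~mute_channel); contrapositively O(mute_channel → ~issue_refund). Since O(mute_channel) holds, K gives O(~issue_refund).
However, F(~issue_refund) at premise 7 amounts to O(issue_refund).
We now have both O(~issue_refund) and O(issue_refund) — issue_refund is simultaneously obligatory and forbidden, violating the D-axiom.

Inconsistent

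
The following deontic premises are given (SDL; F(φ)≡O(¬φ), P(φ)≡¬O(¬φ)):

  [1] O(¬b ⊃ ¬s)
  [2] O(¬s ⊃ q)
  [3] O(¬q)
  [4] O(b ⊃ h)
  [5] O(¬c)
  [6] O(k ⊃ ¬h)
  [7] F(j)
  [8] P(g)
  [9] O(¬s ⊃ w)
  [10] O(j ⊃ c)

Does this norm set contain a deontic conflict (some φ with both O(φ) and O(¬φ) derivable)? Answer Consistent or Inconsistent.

Premise 10 is O(j ⊃ c), but O(j) is not derivable from the premises, so it does not yield O(c).
So O(c) is not derivable, and the apparent clash with O(¬c) does not arise.
A world satisfying every obligation exists (e.g. b=true, c=false, g=false, h=true, j=false, k=false, q=false, s=true, w=false); no atom is both obligatory and forbidden, so the set is consistent.

Consistent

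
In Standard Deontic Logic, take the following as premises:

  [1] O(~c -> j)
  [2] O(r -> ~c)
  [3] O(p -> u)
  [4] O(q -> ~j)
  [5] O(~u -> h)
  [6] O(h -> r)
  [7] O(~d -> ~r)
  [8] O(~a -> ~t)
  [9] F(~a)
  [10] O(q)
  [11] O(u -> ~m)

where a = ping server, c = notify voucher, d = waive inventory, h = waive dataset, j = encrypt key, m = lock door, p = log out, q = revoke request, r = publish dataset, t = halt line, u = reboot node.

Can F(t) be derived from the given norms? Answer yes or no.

Premise 8 is O(~a -> ~t), but O(~a) is not derivable from the premises, so it does not yield O(~t).
No other premise forces O(~t). An ideal world satisfying every premise can still have t true, so F(t) is not derivable.

No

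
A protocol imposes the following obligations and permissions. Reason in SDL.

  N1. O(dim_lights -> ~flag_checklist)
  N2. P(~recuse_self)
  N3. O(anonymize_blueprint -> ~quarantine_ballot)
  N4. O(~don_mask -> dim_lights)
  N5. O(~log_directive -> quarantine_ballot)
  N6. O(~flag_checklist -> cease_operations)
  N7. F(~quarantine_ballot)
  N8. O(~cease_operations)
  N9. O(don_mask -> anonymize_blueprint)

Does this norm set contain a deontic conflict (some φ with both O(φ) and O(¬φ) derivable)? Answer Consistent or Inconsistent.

Premise 7 is F(~quarantine_ballot), i.e. O(quarantine_ballot).
The contrapositive of premise 3 (O(anonymize_blueprint -> ~quarantine_ballot)) is O(quarantine_ballot -> ~anonymize_blueprint), and O(quarantine_ballot) is already established, so O(~anonymize_blueprint).
The contrapositive of premise 9 (O(don_mask -> anonymize_blueprint)) is O(~anonymize_blueprint -> ~don_mask), and O(~anonymize_blueprint) is already established, so O(~don_mask).
Premise 4 is O(~don_mask -> dim_lights); since O(~don_mask), deontic closure gives O(dim_lights).
With premise 1, O(dim_lights -> ~flag_checklist), the K-axiom yields O(~flag_checklist).
Premise 6 is O(~flag_checklist -> cease_operations); since O(~flag_checklist), deontic closure gives O(cease_operations).
Yet premise 8 states O(~cease_operations).
We now have both O(cease_operations) and O(~cease_operations) — cease_operations is simultaneously obligatory and forbidden, violating the D-axiom.

Inconsistent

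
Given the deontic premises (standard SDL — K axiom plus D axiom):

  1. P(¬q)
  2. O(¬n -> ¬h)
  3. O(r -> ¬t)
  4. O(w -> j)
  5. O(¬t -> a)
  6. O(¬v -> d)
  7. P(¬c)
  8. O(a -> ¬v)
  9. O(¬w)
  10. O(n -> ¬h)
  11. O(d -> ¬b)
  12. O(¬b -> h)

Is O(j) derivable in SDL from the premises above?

No

Premise 4 is O(w -> j), but O(w) is not derivable from the premises, so it does not yield O(j).
No other premise forces O(j). An ideal world satisfying every premise can still have j false, so O(j) is not derivable.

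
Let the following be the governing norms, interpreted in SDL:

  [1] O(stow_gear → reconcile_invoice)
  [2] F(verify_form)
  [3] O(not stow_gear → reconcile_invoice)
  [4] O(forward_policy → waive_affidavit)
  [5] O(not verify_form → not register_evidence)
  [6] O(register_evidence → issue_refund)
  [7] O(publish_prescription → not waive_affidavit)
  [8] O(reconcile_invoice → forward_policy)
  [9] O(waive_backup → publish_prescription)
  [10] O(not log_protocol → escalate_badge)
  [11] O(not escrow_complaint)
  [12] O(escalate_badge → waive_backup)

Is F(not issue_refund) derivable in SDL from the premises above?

No

Premise 6 is O(register_evidence → issue_refund), but O(register_evidence) is not derivable from the premises, so it does not yield O(issue_refund).
No other premise forces O(issue_refund). An ideal world satisfying every premise can still have not issue_refund true, so F(not issue_refund) is not derivable.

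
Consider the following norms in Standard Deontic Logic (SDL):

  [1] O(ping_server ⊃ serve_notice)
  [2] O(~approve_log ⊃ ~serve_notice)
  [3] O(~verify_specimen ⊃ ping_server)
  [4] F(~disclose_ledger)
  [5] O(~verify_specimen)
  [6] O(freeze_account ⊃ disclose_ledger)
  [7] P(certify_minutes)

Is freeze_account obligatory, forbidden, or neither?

Premise 6 is O(freeze_account ⊃ disclose_ledger); even if O(disclose_ledger) held, inferring O(freeze_account) would be affirming the consequent — invalid.
No premise or chain of K-axiom applications forces O(freeze_account), and none forces O(~freeze_account). So freeze_account is neither obligatory nor forbidden under these norms.

Neither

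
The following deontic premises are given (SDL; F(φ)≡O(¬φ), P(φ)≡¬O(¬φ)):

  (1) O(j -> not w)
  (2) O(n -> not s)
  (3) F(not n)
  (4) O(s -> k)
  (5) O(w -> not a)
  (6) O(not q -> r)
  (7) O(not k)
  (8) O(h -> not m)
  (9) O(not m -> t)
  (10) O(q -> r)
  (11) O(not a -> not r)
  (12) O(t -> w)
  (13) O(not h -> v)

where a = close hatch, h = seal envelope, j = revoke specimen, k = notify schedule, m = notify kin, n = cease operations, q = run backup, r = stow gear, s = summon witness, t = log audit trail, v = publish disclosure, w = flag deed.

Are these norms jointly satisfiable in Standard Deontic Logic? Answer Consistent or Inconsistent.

Consistent

Premise 4 is O(s -> k), but O(s) is not derivable from the premises, so it does not yield O(k).
So O(k) is not derivable, and the apparent clash with O(not k) does not arise.
A world satisfying every obligation exists (e.g. a=true, h=false, j=false, k=false, m=true, n=true, q=false, r=true, s=false, t=false, v=true, w=false); no atom is both obligatory and forbidden, so the set is consistent.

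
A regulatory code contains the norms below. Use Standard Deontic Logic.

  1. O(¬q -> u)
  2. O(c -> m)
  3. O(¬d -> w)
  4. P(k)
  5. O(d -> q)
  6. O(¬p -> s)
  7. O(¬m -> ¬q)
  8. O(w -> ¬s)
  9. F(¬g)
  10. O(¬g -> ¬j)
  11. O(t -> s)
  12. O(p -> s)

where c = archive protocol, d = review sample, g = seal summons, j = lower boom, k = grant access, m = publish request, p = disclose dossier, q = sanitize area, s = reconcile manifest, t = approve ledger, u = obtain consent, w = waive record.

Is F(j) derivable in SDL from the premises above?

Premise 10 is O(¬g -> ¬j), but O(¬g) is not derivable from the premises, so it does not yield O(¬j).
No other premise forces O(¬j). An ideal world satisfying every premise can still have j true, so F(j) is not derivable.

No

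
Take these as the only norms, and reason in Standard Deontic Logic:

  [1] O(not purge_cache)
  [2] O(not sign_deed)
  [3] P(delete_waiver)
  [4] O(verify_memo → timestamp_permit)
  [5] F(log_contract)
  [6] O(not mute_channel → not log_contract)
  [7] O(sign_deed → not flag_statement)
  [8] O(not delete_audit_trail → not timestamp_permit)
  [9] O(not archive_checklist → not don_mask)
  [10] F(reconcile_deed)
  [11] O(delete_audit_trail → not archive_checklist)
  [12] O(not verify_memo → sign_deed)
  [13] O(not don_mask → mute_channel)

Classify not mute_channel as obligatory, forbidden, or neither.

Forbidden

Premise 2 states O(not sign_deed) outright.
The contrapositive of premise 12 (O(not verify_memo → sign_deed)) is O(not sign_deed → verify_memo), and O(not sign_deed) is already established, so O(verify_memo).
Premise 4 is O(verify_memo → timestamp_permit); since O(verify_memo), deontic closure gives O(timestamp_permit).
Premise 8 is O(not delete_audit_trail → not timestamp_permit); contrapositively O(timestamp_permit → delete_audit_trail). Since O(timestamp_permit) holds, K gives O(delete_audit_trail).
Premise 11 is O(delete_audit_trail → not archive_checklist); since O(delete_audit_trail), deontic closure gives O(not archive_checklist).
Premise 9 is O(not archive_checklist → not don_mask); since O(not archive_checklist), deontic closure gives O(not don_mask).
Applying K to premise 13 (O(not don_mask → mute_channel)) and O(not don_mask) yields O(mute_channel).
Premises 1, 3, 5, 6, 7, 10 do not contribute to this derivation.
Thus O(mute_channel), which is F(not mute_channel): not mute_channel is forbidden.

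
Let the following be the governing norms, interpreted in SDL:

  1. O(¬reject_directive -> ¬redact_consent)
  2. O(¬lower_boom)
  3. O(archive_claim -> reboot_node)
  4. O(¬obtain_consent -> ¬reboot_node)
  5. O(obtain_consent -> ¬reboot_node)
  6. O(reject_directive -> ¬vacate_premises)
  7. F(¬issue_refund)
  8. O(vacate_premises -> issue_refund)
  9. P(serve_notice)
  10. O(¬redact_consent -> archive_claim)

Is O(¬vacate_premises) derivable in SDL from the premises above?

Premises 4 and 5 are O(¬obtain_consent -> ¬reboot_node) and O(obtain_consent -> ¬reboot_node); every ideal world satisfies ¬obtain_consent or obtain_consent, so in either case ¬reboot_node holds — hence O(¬reboot_node).
The contrapositive of premise 3 (O(archive_claim -> reboot_node)) is O(¬reboot_node -> ¬archive_claim), and O(¬reboot_node) is already established, so O(¬archive_claim).
Premise 10, O(¬redact_consent -> archive_claim), contraposes to O(¬archive_claim -> redact_consent); with O(¬archive_claim) we get O(redact_consent).
Premise 1, O(¬reject_directive -> ¬redact_consent), contraposes to O(redact_consent -> reject_directive); with O(redact_consent) we get O(reject_directive).
With premise 6, O(reject_directive -> ¬vacate_premises), the K-axiom yields O(¬vacate_premises).
Premises 2, 7, 8, 9 do not contribute to this derivation.
So O(¬vacate_premises) follows.

Yes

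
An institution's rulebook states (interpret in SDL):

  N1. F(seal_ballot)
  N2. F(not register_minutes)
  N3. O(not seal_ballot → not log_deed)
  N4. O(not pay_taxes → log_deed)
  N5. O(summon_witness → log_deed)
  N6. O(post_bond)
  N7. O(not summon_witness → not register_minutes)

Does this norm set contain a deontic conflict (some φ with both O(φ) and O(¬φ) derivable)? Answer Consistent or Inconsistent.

Inconsistent

Premise 2, F(not register_minutes), is equivalent to O(register_minutes).
Premise 7, O(not summon_witness → not register_minutes), contraposes to O(register_minutes → summon_witness); with O(register_minutes) we get O(summon_witness).
With premise 5, O(summon_witness → log_deed), the K-axiom yields O(log_deed).
Premise 3 is O(not seal_ballot → not log_deed); contrapositively O(log_deed → seal_ballot). Since O(log_deed) holds, K gives O(seal_ballot).
However, F(seal_ballot) at premise 1 amounts to O(not seal_ballot).
We now have both O(seal_ballot) and O(not seal_ballot) — seal_ballot is simultaneously obligatory and forbidden, violating the D-axiom.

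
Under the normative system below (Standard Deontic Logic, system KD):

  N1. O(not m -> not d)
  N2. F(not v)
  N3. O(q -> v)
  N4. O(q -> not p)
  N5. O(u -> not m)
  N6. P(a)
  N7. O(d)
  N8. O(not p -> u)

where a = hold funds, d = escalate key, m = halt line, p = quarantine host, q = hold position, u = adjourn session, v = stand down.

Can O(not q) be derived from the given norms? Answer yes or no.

Premise 7 gives O(d).
Premise 1 is O(not m -> not d); contrapositively O(d -> m). Since O(d) holds, K gives O(m).
The contrapositive of premise 5 (O(u -> not m)) is O(m -> not u), and O(m) is already established, so O(not u).
Premise 8 is O(not p -> u); contrapositively O(not u -> p). Since O(not u) holds, K gives O(p).
Premise 4 is O(q -> not p); contrapositively O(p -> not q). Since O(p) holds, K gives O(not q).
Premises 2, 3, 6 do not contribute to this derivation.
So O(not q) follows.

Yes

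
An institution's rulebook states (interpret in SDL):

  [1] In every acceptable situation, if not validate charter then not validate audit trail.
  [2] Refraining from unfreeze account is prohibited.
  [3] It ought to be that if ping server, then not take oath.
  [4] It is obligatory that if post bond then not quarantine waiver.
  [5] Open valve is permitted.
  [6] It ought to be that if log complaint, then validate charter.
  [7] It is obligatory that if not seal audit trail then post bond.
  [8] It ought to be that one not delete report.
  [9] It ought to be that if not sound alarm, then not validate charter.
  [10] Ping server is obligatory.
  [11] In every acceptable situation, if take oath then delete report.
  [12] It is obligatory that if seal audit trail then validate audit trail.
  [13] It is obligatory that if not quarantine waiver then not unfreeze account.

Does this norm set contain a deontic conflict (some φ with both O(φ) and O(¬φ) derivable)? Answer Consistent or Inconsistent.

Consistent

Premise 11 is O(take_oath → delete_report), but O(take_oath) is not derivable from the premises, so it does not yield O(delete_report).
So O(delete_report) is not derivable, and the apparent clash with O(¬delete_report) does not arise.
A world satisfying every obligation exists (e.g. delete_report=false, log_complaint=false, open_valve=false, ping_server=true, post_bond=false, quarantine_waiver=true, seal_audit_trail=true, sound_alarm=true, take_oath=false, unfreeze_account=true, validate_audit_trail=true, validate_charter=true); no atom is both obligatory and forbidden, so the set is consistent.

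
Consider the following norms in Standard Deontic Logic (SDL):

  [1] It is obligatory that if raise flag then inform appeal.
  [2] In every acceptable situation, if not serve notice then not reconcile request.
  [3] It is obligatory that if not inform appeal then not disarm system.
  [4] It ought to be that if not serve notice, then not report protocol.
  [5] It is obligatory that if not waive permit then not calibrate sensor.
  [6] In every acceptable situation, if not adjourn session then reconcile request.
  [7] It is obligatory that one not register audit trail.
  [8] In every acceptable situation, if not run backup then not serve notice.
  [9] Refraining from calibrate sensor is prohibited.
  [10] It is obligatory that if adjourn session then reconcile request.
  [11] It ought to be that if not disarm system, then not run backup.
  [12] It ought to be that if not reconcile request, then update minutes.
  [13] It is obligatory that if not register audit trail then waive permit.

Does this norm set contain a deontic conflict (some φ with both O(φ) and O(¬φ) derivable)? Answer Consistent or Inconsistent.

Consistent

Premise 5 is O(¬waive_permit → ¬calibrate_sensor), but O(¬waive_permit) is not derivable from the premises, so it does not yield O(¬calibrate_sensor).
So O(¬calibrate_sensor) is not derivable, and the apparent clash with O(calibrate_sensor) does not arise.
A world satisfying every obligation exists (e.g. adjourn_session=false, calibrate_sensor=true, disarm_system=true, inform_appeal=true, raise_flag=false, reconcile_request=true, register_audit_trail=false, report_protocol=false, run_backup=true, serve_notice=true, update_minutes=false, waive_permit=true); no atom is both obligatory and forbidden, so the set is consistent.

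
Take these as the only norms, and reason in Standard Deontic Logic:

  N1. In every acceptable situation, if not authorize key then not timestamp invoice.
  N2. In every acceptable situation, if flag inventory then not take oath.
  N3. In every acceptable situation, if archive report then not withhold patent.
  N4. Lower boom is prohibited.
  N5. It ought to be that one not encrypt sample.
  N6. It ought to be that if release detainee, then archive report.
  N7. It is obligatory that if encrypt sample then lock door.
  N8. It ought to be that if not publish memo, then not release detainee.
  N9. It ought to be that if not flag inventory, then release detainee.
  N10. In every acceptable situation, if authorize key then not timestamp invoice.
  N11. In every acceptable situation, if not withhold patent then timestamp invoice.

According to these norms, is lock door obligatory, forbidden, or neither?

Neither

Premise 7 is O(encrypt_sample → lock_door), but O(encrypt_sample) is not derivable from the premises, so it does not yield O(lock_door).
No premise or chain of K-axiom applications forces O(lock_door), and none forces O(¬lock_door). So lock_door is neither obligatory nor forbidden under these norms.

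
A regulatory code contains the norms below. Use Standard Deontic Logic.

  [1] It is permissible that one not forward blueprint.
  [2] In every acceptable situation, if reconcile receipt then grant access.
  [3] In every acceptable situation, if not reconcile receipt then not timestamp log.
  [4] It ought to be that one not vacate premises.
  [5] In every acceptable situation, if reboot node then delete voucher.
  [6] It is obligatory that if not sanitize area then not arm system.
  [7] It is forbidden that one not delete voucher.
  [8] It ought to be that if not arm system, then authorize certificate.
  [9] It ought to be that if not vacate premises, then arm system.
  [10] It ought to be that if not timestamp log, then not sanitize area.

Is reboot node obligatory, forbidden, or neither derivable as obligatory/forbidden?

Premise 5 is O(reboot_node → delete_voucher); even if O(delete_voucher) held, inferring O(reboot_node) would be affirming the consequent — invalid.
No premise or chain of K-axiom applications forces O(reboot_node), and none forces O(¬reboot_node). So reboot_node is neither obligatory nor forbidden under these norms.

Neither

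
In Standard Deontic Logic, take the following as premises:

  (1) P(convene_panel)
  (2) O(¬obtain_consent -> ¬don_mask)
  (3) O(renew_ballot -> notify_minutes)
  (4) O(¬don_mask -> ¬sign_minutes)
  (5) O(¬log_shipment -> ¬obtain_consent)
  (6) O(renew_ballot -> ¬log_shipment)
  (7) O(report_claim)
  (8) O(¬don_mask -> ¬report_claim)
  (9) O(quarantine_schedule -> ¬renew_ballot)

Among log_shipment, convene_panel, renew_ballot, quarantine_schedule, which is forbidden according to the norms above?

Premise 7 gives O(report_claim).
Premise 8 is O(¬don_mask -> ¬report_claim); contrapositively O(report_claim -> don_mask). Since O(report_claim) holds, K gives O(don_mask).
Premise 2 is O(¬obtain_consent -> ¬don_mask); contrapositively O(don_mask -> obtain_consent). Since O(don_mask) holds, K gives O(obtain_consent).
Premise 5 is O(¬log_shipment -> ¬obtain_consent); contrapositively O(obtain_consent -> log_shipment). Since O(obtain_consent) holds, K gives O(log_shipment).
The contrapositive of premise 6 (O(renew_ballot -> ¬log_shipment)) is O(log_shipment -> ¬renew_ballot), and O(log_shipment) is already established, so O(¬renew_ballot).
So O(¬renew_ballot) holds, i.e. renew_ballot is forbidden. None of the other listed options is forbidden under the premises.

renew_ballot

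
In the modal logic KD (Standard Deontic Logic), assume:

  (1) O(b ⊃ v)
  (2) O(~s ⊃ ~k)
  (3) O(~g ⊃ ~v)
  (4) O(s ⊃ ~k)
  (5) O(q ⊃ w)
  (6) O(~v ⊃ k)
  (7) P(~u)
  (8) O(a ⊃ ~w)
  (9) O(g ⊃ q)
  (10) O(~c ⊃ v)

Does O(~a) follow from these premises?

Yes

By case analysis on s: premise 4 gives O(s ⊃ ~k) and premise 2 gives O(~s ⊃ ~k), so O(~k) either way.
Premise 6 is O(~v ⊃ k); contrapositively O(~k ⊃ v). Since O(~k) holds, K gives O(v).
Premise 3 is O(~g ⊃ ~v); contrapositively O(v ⊃ g). Since O(v) holds, K gives O(g).
From O(g) and premise 9, O(g ⊃ q), we obtain O(q).
Applying K to premise 5 (O(q ⊃ w)) and O(q) yields O(w).
Premise 8, O(a ⊃ ~w), contraposes to O(w ⊃ ~a); with O(w) we get O(~a).
Premises 1, 7, 10 do not contribute to this derivation.
So O(~a) follows.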